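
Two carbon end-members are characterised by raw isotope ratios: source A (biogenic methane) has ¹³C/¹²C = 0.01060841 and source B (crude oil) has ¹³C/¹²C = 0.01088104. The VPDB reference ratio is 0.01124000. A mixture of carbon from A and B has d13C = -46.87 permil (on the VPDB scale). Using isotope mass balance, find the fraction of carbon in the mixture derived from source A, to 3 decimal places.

0.616

δ_A = (0.01060841/0.01124000 − 1)×1000 = (0.943809 − 1)×1000 = -56.191 permil
δ_B = (0.01088104/0.01124000 − 1)×1000 = (0.968064 − 1)×1000 = -31.936 permil
f_A = (δ_mix − δ_B)/(δ_A − δ_B) = (-46.87 − (-31.936))/(-56.191 − (-31.936))
f_A = -14.934 / -24.255 = 0.6157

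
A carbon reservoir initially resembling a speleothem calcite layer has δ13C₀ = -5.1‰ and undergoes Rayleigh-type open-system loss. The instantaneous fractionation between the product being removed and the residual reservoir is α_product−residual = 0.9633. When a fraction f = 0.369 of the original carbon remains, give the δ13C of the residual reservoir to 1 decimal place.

Rayleigh residual: δ_res = (δ₀ + 1000)·f^(α−1) − 1000
α − 1 = -0.03670
f^(α−1) = 0.369^(-0.03670) = 1.037266
δ_res = (-5.1 + 1000) × 1.037266 − 1000 = 1031.976 − 1000 = 31.98‰

32.0‰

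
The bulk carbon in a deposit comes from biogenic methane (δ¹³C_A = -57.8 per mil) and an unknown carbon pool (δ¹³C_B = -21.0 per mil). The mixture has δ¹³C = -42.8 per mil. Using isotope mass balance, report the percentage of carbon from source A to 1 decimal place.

59.2%

δ_mix = f_A·δ_A + (1 − f_A)·δ_B  ⇒  f_A = (δ_mix − δ_B)/(δ_A − δ_B)
f_A = (-42.8 − (-21.0)) / (-57.8 − (-21.0))
f_A = -21.8 / -36.8 = 0.5924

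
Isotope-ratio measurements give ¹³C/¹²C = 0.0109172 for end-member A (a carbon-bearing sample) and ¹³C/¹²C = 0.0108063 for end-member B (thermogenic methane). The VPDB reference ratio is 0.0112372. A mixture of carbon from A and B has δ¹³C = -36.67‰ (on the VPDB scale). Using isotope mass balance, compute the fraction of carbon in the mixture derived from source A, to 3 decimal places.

0.170

δ_A = (0.0109172/0.0112372 − 1)×1000 = (0.971523 − 1)×1000 = -28.477‰
δ_B = (0.0108063/0.0112372 − 1)×1000 = (0.961654 − 1)×1000 = -38.346‰
f_A = (δ_mix − δ_B)/(δ_A − δ_B) = (-36.67 − (-38.346))/(-28.477 − (-38.346))
f_A = 1.676 / 9.869 = 0.1698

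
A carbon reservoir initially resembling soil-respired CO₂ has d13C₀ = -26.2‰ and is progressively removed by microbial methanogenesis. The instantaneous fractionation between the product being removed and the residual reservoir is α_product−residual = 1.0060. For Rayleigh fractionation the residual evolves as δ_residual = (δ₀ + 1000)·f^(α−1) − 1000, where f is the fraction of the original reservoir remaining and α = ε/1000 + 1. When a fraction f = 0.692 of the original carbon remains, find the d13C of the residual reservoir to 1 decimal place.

Rayleigh residual: δ_res = (δ₀ + 1000)·f^(α−1) − 1000
α − 1 = 0.00600
f^(α−1) = 0.692^(0.00600) = 0.997793
δ_res = (-26.2 + 1000) × 0.997793 − 1000 = 971.651 − 1000 = -28.35‰

-28.3‰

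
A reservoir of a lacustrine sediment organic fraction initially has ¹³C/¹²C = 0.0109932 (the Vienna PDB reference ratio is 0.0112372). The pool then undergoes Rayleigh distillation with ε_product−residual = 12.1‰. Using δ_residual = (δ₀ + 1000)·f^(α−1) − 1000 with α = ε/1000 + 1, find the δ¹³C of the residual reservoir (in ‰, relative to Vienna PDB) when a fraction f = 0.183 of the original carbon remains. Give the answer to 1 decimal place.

δ₀ = (0.0109932/0.0112372 − 1)×1000 = (0.978286 − 1)×1000 = -21.714‰
α − 1 = ε/1000 = 0.0121
f^(α−1) = 0.183^(0.0121) = 0.979661
δ_res = (-21.714 + 1000) × 0.979661 − 1000 = 958.389 − 1000 = -41.61‰

-41.6‰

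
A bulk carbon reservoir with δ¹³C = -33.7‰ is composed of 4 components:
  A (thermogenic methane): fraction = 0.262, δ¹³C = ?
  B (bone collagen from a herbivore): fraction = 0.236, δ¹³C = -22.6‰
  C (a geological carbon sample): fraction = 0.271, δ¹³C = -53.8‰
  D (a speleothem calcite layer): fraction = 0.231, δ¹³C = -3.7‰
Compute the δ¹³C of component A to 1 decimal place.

-49.4‰

Isotope mass balance: δ_bulk = Σ fᵢ·δᵢ.
-33.7 = 0.262×δ_A + 0.236×(-22.6) + 0.271×(-53.8) + 0.231×(-3.7)
0.262·δ_A = -33.7 − (-20.768) = -12.932
δ_A = -12.932 / 0.262 = -49.36‰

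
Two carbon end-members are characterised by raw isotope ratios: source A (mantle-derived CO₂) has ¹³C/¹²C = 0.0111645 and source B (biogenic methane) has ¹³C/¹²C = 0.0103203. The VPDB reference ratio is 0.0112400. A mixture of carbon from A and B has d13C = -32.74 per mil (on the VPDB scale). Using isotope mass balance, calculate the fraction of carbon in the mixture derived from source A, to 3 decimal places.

0.654

δ_A = (0.0111645/0.0112400 − 1)×1000 = (0.993283 − 1)×1000 = -6.717 per mil
δ_B = (0.0103203/0.0112400 − 1)×1000 = (0.918176 − 1)×1000 = -81.824 per mil
f_A = (δ_mix − δ_B)/(δ_A − δ_B) = (-32.74 − (-81.824))/(-6.717 − (-81.824))
f_A = 49.084 / 75.107 = 0.6535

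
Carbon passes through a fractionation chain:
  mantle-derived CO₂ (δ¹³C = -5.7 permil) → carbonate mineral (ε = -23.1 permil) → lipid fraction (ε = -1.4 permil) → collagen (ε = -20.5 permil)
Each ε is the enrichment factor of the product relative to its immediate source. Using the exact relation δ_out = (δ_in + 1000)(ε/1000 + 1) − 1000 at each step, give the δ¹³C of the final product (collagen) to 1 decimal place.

step 1: δ = (-5.70 + 1000)·(-23.1/1000 + 1) − 1000 = -28.67 permil
step 2: δ = (-28.67 + 1000)·(-1.4/1000 + 1) − 1000 = -30.03 permil
step 3: δ = (-30.03 + 1000)·(-20.5/1000 + 1) − 1000 = -49.91 permil

-49.9 permil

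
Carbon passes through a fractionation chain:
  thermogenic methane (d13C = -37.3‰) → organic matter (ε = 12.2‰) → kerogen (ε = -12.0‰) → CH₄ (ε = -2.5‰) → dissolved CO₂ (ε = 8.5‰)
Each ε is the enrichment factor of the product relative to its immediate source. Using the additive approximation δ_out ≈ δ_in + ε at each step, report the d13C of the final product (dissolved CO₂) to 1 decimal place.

step 1: δ ≈ -37.3 + (12.2) = -25.1‰
step 2: δ ≈ -25.1 + (-12.0) = -37.1‰
step 3: δ ≈ -37.1 + (-2.5) = -39.6‰
step 4: δ ≈ -39.6 + (8.5) = -31.1‰

-31.1‰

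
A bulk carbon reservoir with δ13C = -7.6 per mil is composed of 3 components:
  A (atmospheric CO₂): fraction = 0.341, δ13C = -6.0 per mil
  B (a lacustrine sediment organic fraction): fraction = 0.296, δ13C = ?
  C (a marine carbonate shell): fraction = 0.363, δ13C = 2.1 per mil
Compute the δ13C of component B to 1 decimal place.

Isotope mass balance: δ_bulk = Σ fᵢ·δᵢ.
-7.6 = 0.341×(-6.0) + 0.296×δ_B + 0.363×(2.1)
0.296·δ_B = -7.6 − (-1.284) = -6.316
δ_B = -6.316 / 0.296 = -21.34 per mil

-21.3 per mil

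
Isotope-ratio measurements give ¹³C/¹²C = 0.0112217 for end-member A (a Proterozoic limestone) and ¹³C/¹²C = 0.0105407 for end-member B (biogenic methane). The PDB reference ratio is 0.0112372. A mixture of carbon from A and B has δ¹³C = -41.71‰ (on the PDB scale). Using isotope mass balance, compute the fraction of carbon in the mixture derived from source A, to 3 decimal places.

0.335

δ_A = (0.0112217/0.0112372 − 1)×1000 = (0.998621 − 1)×1000 = -1.379‰
δ_B = (0.0105407/0.0112372 − 1)×1000 = (0.938018 − 1)×1000 = -61.982‰
f_A = (δ_mix − δ_B)/(δ_A − δ_B) = (-41.71 − (-61.982))/(-1.379 − (-61.982))
f_A = 20.272 / 60.602 = 0.3345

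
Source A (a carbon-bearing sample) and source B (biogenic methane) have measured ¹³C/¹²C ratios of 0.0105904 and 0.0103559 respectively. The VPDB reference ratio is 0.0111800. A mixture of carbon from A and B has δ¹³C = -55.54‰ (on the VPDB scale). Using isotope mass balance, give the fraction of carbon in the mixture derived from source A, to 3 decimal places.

δ_A = (0.0105904/0.0111800 − 1)×1000 = (0.947263 − 1)×1000 = -52.737‰
δ_B = (0.0103559/0.0111800 − 1)×1000 = (0.926288 − 1)×1000 = -73.712‰
f_A = (δ_mix − δ_B)/(δ_A − δ_B) = (-55.54 − (-73.712))/(-52.737 − (-73.712))
f_A = 18.172 / 20.975 = 0.8664

0.866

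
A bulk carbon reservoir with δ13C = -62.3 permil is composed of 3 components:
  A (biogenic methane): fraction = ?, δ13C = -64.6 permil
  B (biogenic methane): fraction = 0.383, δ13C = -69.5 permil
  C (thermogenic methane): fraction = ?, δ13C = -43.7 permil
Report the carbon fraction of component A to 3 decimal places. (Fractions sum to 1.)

Let f_A and f_C be the unknown fractions; fractions sum to 1 so f_A + f_C = 0.617.
Mass balance: Σ fᵢ·δᵢ = δ_bulk ⇒ f_A·(-64.6) + f_C·(-43.7) = -62.3 − (-26.619) = -35.681
Substitute f_C = 0.617 − f_A:
f_A·(-64.6 − -43.7) = -35.681 − 0.617×(-43.7) = -8.719
f_A = -8.719 / -20.9 = 0.4172

0.417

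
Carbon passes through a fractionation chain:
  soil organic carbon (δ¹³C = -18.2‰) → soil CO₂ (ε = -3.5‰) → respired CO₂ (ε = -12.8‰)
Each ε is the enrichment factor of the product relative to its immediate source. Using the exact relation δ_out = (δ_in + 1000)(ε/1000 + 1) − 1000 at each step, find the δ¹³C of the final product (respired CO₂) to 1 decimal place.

-34.2‰

step 1: δ = (-18.20 + 1000)·(-3.5/1000 + 1) − 1000 = -21.64‰
step 2: δ = (-21.64 + 1000)·(-12.8/1000 + 1) − 1000 = -34.16‰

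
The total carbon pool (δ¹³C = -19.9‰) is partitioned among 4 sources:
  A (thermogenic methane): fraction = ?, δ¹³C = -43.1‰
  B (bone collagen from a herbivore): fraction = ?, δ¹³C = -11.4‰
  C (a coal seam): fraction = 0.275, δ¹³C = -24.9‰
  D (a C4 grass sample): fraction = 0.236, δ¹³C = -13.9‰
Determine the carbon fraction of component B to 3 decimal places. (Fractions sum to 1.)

Let f_B and f_A be the unknown fractions; fractions sum to 1 so f_B + f_A = 0.489.
Mass balance: Σ fᵢ·δᵢ = δ_bulk ⇒ f_B·(-11.4) + f_A·(-43.1) = -19.9 − (-10.128) = -9.772
Substitute f_A = 0.489 − f_B:
f_B·(-11.4 − -43.1) = -9.772 − 0.489×(-43.1) = 11.304
f_B = 11.304 / 31.7 = 0.3566

0.357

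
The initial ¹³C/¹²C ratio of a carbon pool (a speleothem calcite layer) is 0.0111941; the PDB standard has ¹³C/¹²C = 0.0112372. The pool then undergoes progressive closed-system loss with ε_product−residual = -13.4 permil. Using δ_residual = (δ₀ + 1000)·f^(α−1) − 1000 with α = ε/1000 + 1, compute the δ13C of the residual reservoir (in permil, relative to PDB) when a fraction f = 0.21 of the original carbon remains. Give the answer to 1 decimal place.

δ₀ = (0.0111941/0.0112372 − 1)×1000 = (0.996165 − 1)×1000 = -3.835 permil
α − 1 = ε/1000 = -0.0134
f^(α−1) = 0.21^(-0.0134) = 1.021133
δ_res = (-3.835 + 1000) × 1.021133 − 1000 = 1017.216 − 1000 = 17.22 permil

17.2 permil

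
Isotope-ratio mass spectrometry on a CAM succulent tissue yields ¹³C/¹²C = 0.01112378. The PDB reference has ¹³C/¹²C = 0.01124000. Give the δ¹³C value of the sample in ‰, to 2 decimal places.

δ¹³C = (R_sample / R_standard − 1) × 1000
R_sample / R_standard = 0.01112378 / 0.01124000 = 0.989660
δ¹³C = (0.989660 − 1) × 1000 = -10.340‰

-10.34‰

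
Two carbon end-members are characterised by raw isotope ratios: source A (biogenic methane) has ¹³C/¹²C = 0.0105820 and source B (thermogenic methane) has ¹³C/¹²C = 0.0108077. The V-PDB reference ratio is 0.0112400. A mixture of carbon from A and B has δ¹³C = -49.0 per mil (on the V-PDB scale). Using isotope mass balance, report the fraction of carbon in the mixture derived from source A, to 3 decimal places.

δ_A = (0.0105820/0.0112400 − 1)×1000 = (0.941459 − 1)×1000 = -58.541 per mil
δ_B = (0.0108077/0.0112400 − 1)×1000 = (0.961539 − 1)×1000 = -38.461 per mil
f_A = (δ_mix − δ_B)/(δ_A − δ_B) = (-49.0 − (-38.461))/(-58.541 − (-38.461))
f_A = -10.539 / -20.080 = 0.5249

0.525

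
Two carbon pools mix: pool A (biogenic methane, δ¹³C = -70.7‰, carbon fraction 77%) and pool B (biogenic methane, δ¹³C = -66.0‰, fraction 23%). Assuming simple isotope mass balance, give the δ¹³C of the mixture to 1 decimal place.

-69.6‰

δ_mix = f_A·δ_A + f_B·δ_B
δ_mix = 0.77 × (-70.7) + 0.23 × (-66.0)
δ_mix = -54.44 + -15.18 = -69.62‰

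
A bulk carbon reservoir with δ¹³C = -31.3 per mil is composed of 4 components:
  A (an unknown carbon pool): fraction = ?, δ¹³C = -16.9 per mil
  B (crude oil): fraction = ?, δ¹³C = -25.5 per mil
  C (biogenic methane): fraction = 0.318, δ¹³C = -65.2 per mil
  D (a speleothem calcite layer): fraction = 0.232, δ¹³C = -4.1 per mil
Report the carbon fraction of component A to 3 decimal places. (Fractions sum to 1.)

0.216

Let f_A and f_B be the unknown fractions; fractions sum to 1 so f_A + f_B = 0.450.
Mass balance: Σ fᵢ·δᵢ = δ_bulk ⇒ f_A·(-16.9) + f_B·(-25.5) = -31.3 − (-21.685) = -9.615
Substitute f_B = 0.450 − f_A:
f_A·(-16.9 − -25.5) = -9.615 − 0.450×(-25.5) = 1.860
f_A = 1.860 / 8.6 = 0.2163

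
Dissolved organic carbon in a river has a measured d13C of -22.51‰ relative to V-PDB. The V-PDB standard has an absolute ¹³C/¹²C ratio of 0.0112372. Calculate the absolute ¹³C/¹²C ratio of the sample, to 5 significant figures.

0.010984

R_sample = R_standard × (d13C/1000 + 1)
R_sample = 0.0112372 × (-22.51/1000 + 1) = 0.0112372 × 0.977490
R_sample = 0.0109843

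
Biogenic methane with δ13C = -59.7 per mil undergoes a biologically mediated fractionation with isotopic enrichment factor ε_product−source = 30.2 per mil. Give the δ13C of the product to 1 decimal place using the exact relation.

-31.3 per mil

To first order, δ_product ≈ δ_source + ε = -29.5 per mil.
Exactly, δ_product = (δ_source + 1000)·(ε/1000 + 1) − 1000.
δ_product = (-59.7 + 1000) × (30.2/1000 + 1) − 1000
δ_product = -31.30 per mil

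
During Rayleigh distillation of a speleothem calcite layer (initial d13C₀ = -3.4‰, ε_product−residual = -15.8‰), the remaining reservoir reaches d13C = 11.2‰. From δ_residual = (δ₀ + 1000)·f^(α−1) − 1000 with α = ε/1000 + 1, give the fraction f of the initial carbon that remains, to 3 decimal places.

0.398

α − 1 = ε/1000 = -0.0158
(δ_res + 1000)/(δ₀ + 1000) = (11.2 + 1000)/(-3.4 + 1000) = 1011.2/996.6 = 1.014650
f = 1.014650^(1/-0.0158) = exp(ln(1.014650)/-0.0158) = exp(0.01454/-0.0158)
f = exp(-0.9205) = 0.3983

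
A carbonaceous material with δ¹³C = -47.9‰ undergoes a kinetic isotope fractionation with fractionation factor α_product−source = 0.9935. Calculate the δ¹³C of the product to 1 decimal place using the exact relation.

-54.1‰

δ_product = (δ_source + 1000)·α − 1000
δ_product = (-47.9 + 1000) × 0.9935 − 1000
δ_product = 945.911 − 1000 = -54.09‰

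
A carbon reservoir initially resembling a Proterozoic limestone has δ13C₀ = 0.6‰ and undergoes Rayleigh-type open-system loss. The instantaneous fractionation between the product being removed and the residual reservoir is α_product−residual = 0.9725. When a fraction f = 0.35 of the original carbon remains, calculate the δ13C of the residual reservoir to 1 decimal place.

29.9‰

Rayleigh residual: δ_res = (δ₀ + 1000)·f^(α−1) − 1000
α − 1 = -0.02750
f^(α−1) = 0.35^(-0.02750) = 1.029291
δ_res = (0.6 + 1000) × 1.029291 − 1000 = 1029.908 − 1000 = 29.91‰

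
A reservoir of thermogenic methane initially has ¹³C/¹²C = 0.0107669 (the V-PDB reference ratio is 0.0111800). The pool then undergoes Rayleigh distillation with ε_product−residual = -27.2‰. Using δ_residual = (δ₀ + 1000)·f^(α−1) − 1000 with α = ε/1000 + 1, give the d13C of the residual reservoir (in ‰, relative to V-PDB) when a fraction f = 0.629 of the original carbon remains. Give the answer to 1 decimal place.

δ₀ = (0.0107669/0.0111800 − 1)×1000 = (0.963050 − 1)×1000 = -36.950‰
α − 1 = ε/1000 = -0.0272
f^(α−1) = 0.629^(-0.0272) = 1.012690
δ_res = (-36.950 + 1000) × 1.012690 − 1000 = 975.272 − 1000 = -24.73‰

-24.7‰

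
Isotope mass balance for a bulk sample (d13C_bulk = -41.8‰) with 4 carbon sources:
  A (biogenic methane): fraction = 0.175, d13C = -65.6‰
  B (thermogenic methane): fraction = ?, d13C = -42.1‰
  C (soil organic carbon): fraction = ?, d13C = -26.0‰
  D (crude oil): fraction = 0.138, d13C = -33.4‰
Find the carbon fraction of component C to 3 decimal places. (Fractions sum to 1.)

0.199

Let f_C and f_B be the unknown fractions; fractions sum to 1 so f_C + f_B = 0.687.
Mass balance: Σ fᵢ·δᵢ = δ_bulk ⇒ f_C·(-26.0) + f_B·(-42.1) = -41.8 − (-16.089) = -25.711
Substitute f_B = 0.687 − f_C:
f_C·(-26.0 − -42.1) = -25.711 − 0.687×(-42.1) = 3.212
f_C = 3.212 / 16.1 = 0.1995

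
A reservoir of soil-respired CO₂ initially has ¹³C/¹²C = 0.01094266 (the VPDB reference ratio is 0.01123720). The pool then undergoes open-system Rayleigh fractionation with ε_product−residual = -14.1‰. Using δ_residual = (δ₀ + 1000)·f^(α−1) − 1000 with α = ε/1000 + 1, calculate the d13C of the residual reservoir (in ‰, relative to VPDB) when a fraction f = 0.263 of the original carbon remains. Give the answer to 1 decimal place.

-7.7‰

δ₀ = (0.01094266/0.01123720 − 1)×1000 = (0.973789 − 1)×1000 = -26.211‰
α − 1 = ε/1000 = -0.0141
f^(α−1) = 0.263^(-0.0141) = 1.019010
δ_res = (-26.211 + 1000) × 1.019010 − 1000 = 992.301 − 1000 = -7.70‰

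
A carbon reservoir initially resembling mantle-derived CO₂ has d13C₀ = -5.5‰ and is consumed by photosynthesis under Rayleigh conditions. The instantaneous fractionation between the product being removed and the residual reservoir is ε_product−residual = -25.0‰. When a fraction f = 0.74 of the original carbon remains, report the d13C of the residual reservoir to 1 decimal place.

Rayleigh residual: δ_res = (δ₀ + 1000)·f^(α−1) − 1000
α = ε/1000 + 1 = 0.97500, so α − 1 = -0.02500
f^(α−1) = 0.74^(-0.02500) = 1.007556
δ_res = (-5.5 + 1000) × 1.007556 − 1000 = 1002.014 − 1000 = 2.01‰

2.0‰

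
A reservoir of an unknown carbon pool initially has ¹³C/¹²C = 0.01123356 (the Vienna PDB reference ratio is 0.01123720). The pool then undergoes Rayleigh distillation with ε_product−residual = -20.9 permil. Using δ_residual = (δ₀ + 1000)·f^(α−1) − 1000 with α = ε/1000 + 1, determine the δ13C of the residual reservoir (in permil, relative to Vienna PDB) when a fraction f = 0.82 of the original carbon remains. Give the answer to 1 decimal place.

3.8 permil

δ₀ = (0.01123356/0.01123720 − 1)×1000 = (0.999676 − 1)×1000 = -0.324 permil
α − 1 = ε/1000 = -0.0209
f^(α−1) = 0.82^(-0.0209) = 1.004156
δ_res = (-0.324 + 1000) × 1.004156 − 1000 = 1003.831 − 1000 = 3.83 permil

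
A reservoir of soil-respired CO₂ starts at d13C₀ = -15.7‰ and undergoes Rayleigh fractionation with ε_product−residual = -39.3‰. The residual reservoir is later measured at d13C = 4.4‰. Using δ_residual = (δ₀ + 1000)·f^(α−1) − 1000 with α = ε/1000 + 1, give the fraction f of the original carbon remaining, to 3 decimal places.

α − 1 = ε/1000 = -0.0393
(δ_res + 1000)/(δ₀ + 1000) = (4.4 + 1000)/(-15.7 + 1000) = 1004.4/984.3 = 1.020421
f = 1.020421^(1/-0.0393) = exp(ln(1.020421)/-0.0393) = exp(0.02021/-0.0393)
f = exp(-0.5144) = 0.5979

0.598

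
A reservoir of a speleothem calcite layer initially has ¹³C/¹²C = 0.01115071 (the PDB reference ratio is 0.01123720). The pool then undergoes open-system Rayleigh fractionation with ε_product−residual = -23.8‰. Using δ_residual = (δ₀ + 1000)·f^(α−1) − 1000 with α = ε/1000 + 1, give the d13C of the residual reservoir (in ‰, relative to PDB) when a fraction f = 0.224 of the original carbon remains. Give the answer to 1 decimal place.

28.3‰

δ₀ = (0.01115071/0.01123720 − 1)×1000 = (0.992303 − 1)×1000 = -7.697‰
α − 1 = ε/1000 = -0.0238
f^(α−1) = 0.224^(-0.0238) = 1.036249
δ_res = (-7.697 + 1000) × 1.036249 − 1000 = 1028.273 − 1000 = 28.27‰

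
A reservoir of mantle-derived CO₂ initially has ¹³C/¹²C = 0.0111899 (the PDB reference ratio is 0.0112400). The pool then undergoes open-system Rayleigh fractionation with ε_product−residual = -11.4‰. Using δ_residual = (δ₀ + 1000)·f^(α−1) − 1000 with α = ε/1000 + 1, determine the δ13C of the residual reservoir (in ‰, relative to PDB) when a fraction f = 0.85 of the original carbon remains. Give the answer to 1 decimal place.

δ₀ = (0.0111899/0.0112400 − 1)×1000 = (0.995543 − 1)×1000 = -4.457‰
α − 1 = ε/1000 = -0.0114
f^(α−1) = 0.85^(-0.0114) = 1.001854
δ_res = (-4.457 + 1000) × 1.001854 − 1000 = 997.389 − 1000 = -2.61‰

-2.6‰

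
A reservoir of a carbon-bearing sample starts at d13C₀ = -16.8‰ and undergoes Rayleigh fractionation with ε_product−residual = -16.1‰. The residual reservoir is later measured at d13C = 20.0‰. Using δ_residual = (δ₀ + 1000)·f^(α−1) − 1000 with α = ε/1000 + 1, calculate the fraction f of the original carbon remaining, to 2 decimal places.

0.10

α − 1 = ε/1000 = -0.0161
(δ_res + 1000)/(δ₀ + 1000) = (20.0 + 1000)/(-16.8 + 1000) = 1020.0/983.2 = 1.037429
f = 1.037429^(1/-0.0161) = exp(ln(1.037429)/-0.0161) = exp(0.03675/-0.0161)
f = exp(-2.2823) = 0.1020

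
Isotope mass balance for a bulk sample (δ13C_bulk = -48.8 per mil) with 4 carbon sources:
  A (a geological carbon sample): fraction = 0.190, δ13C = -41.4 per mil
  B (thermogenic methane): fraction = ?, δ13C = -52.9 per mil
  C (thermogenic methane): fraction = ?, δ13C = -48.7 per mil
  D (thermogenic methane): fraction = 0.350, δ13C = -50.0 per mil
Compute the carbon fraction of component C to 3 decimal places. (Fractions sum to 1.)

Let f_C and f_B be the unknown fractions; fractions sum to 1 so f_C + f_B = 0.460.
Mass balance: Σ fᵢ·δᵢ = δ_bulk ⇒ f_C·(-48.7) + f_B·(-52.9) = -48.8 − (-25.366) = -23.434
Substitute f_B = 0.460 − f_C:
f_C·(-48.7 − -52.9) = -23.434 − 0.460×(-52.9) = 0.900
f_C = 0.900 / 4.2 = 0.2143

0.214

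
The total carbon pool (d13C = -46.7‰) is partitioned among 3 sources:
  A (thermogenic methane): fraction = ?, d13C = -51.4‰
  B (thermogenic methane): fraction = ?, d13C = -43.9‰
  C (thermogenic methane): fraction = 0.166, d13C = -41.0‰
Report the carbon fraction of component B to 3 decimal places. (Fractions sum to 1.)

0.396

Let f_B and f_A be the unknown fractions; fractions sum to 1 so f_B + f_A = 0.834.
Mass balance: Σ fᵢ·δᵢ = δ_bulk ⇒ f_B·(-43.9) + f_A·(-51.4) = -46.7 − (-6.806) = -39.894
Substitute f_A = 0.834 − f_B:
f_B·(-43.9 − -51.4) = -39.894 − 0.834×(-51.4) = 2.974
f_B = 2.974 / 7.5 = 0.3965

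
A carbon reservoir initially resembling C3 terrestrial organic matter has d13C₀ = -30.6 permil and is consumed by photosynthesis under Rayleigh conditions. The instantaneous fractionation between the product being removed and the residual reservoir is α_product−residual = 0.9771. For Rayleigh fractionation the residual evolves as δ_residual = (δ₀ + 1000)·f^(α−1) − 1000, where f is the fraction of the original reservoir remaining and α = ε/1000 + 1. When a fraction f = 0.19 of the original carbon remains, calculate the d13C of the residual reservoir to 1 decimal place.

Rayleigh residual: δ_res = (δ₀ + 1000)·f^(α−1) − 1000
α − 1 = -0.02290
f^(α−1) = 0.19^(-0.02290) = 1.038763
δ_res = (-30.6 + 1000) × 1.038763 − 1000 = 1006.977 − 1000 = 6.98 permil

7.0 permil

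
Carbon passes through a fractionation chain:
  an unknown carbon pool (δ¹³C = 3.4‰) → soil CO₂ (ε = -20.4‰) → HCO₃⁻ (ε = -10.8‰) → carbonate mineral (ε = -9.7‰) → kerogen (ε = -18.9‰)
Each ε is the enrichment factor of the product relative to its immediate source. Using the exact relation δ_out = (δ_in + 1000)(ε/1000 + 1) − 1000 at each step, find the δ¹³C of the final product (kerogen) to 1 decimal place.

-55.3‰

step 1: δ = (3.40 + 1000)·(-20.4/1000 + 1) − 1000 = -17.07‰
step 2: δ = (-17.07 + 1000)·(-10.8/1000 + 1) − 1000 = -27.69‰
step 3: δ = (-27.69 + 1000)·(-9.7/1000 + 1) − 1000 = -37.12‰
step 4: δ = (-37.12 + 1000)·(-18.9/1000 + 1) − 1000 = -55.31‰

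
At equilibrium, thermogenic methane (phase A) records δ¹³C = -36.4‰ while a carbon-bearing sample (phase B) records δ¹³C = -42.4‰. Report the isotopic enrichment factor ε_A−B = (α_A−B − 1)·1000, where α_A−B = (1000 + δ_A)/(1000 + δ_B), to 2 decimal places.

6.27‰

α_A−B = (1000 + -36.4) / (1000 + -42.4) = 963.6 / 957.6 = 1.006266
ε_A−B = (1.006266 − 1) × 1000 = 6.266‰
(The approximation ε ≈ δ_A − δ_B would give 6.0‰.)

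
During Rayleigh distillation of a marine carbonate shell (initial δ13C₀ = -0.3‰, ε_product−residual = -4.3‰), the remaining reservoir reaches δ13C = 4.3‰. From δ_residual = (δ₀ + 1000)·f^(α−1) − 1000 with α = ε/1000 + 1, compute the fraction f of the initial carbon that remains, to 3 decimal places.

0.344

α − 1 = ε/1000 = -0.0043
(δ_res + 1000)/(δ₀ + 1000) = (4.3 + 1000)/(-0.3 + 1000) = 1004.3/999.7 = 1.004601
f = 1.004601^(1/-0.0043) = exp(ln(1.004601)/-0.0043) = exp(0.00459/-0.0043)
f = exp(-1.0676) = 0.3438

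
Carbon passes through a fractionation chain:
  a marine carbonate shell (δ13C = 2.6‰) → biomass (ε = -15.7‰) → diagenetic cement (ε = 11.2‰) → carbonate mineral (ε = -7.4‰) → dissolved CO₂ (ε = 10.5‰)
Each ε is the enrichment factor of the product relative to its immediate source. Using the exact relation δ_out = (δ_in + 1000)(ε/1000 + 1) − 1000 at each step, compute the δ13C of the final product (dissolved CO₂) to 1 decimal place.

0.9‰

step 1: δ = (2.60 + 1000)·(-15.7/1000 + 1) − 1000 = -13.14‰
step 2: δ = (-13.14 + 1000)·(11.2/1000 + 1) − 1000 = -2.09‰
step 3: δ = (-2.09 + 1000)·(-7.4/1000 + 1) − 1000 = -9.47‰
step 4: δ = (-9.47 + 1000)·(10.5/1000 + 1) − 1000 = 0.93‰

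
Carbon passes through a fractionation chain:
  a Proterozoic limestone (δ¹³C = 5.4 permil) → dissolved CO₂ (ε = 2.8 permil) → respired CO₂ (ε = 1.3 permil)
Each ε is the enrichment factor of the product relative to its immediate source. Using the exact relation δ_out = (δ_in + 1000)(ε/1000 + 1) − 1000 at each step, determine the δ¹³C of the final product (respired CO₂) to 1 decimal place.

step 1: δ = (5.40 + 1000)·(2.8/1000 + 1) − 1000 = 8.22 permil
step 2: δ = (8.22 + 1000)·(1.3/1000 + 1) − 1000 = 9.53 permil

9.5 permil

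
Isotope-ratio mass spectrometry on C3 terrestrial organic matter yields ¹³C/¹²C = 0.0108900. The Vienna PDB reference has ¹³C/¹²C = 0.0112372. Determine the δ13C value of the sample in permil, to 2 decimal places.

δ13C = (R_sample / R_standard − 1) × 1000
R_sample / R_standard = 0.0108900 / 0.0112372 = 0.969103
δ13C = (0.969103 − 1) × 1000 = -30.897 permil

-30.90 permil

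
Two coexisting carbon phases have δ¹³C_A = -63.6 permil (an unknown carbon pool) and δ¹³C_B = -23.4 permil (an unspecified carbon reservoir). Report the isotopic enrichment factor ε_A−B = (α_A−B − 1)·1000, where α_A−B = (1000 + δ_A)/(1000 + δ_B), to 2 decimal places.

-41.16 permil

α_A−B = (1000 + -63.6) / (1000 + -23.4) = 936.4 / 976.6 = 0.958837
ε_A−B = (0.958837 − 1) × 1000 = -41.163 permil
(The approximation ε ≈ δ_A − δ_B would give -40.2 permil.)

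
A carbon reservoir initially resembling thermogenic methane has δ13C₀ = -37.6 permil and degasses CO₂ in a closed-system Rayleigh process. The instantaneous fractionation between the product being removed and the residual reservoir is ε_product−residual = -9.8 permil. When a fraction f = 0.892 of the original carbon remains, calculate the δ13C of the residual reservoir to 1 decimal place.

-36.5 permil

Rayleigh residual: δ_res = (δ₀ + 1000)·f^(α−1) − 1000
α = ε/1000 + 1 = 0.99020, so α − 1 = -0.00980
f^(α−1) = 0.892^(-0.00980) = 1.001121
δ_res = (-37.6 + 1000) × 1.001121 − 1000 = 963.479 − 1000 = -36.52 permil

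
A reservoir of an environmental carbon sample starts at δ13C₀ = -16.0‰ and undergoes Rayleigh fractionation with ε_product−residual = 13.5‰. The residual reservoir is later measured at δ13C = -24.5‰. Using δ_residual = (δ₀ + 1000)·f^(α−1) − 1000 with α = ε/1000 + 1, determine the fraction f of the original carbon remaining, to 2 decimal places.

0.53

α − 1 = ε/1000 = 0.0135
(δ_res + 1000)/(δ₀ + 1000) = (-24.5 + 1000)/(-16.0 + 1000) = 975.5/984.0 = 0.991362
f = 0.991362^(1/0.0135) = exp(ln(0.991362)/0.0135) = exp(-0.00868/0.0135)
f = exp(-0.6426) = 0.5259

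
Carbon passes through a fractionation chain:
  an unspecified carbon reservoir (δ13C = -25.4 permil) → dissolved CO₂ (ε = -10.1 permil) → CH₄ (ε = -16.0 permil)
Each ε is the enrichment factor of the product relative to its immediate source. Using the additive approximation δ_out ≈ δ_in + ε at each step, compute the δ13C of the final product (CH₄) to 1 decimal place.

-51.5 permil

step 1: δ ≈ -25.4 + (-10.1) = -35.5 permil
step 2: δ ≈ -35.5 + (-16.0) = -51.5 permil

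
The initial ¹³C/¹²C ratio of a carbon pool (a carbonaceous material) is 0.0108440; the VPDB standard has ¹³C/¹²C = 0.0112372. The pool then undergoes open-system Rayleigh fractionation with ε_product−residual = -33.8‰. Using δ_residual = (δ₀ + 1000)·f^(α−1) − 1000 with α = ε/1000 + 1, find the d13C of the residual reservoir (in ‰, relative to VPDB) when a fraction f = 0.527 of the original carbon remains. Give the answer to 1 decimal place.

δ₀ = (0.0108440/0.0112372 − 1)×1000 = (0.965009 − 1)×1000 = -34.991‰
α − 1 = ε/1000 = -0.0338
f^(α−1) = 0.527^(-0.0338) = 1.021887
δ_res = (-34.991 + 1000) × 1.021887 − 1000 = 986.130 − 1000 = -13.87‰

-13.9‰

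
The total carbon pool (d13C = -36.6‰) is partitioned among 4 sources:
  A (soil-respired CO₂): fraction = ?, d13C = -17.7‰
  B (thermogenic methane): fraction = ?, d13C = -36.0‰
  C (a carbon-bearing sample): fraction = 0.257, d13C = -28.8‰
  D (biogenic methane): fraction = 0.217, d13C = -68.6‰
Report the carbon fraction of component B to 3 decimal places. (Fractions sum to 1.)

Let f_B and f_A be the unknown fractions; fractions sum to 1 so f_B + f_A = 0.526.
Mass balance: Σ fᵢ·δᵢ = δ_bulk ⇒ f_B·(-36.0) + f_A·(-17.7) = -36.6 − (-22.288) = -14.312
Substitute f_A = 0.526 − f_B:
f_B·(-36.0 − -17.7) = -14.312 − 0.526×(-17.7) = -5.002
f_B = -5.002 / -18.3 = 0.2733

0.273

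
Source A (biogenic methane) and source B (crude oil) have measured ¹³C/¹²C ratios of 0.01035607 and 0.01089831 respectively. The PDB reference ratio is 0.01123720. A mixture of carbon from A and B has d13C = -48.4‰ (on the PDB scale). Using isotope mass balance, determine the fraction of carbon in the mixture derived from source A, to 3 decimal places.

0.378

δ_A = (0.01035607/0.01123720 − 1)×1000 = (0.921588 − 1)×1000 = -78.412‰
δ_B = (0.01089831/0.01123720 − 1)×1000 = (0.969842 − 1)×1000 = -30.158‰
f_A = (δ_mix − δ_B)/(δ_A − δ_B) = (-48.4 − (-30.158))/(-78.412 − (-30.158))
f_A = -18.242 / -48.254 = 0.3780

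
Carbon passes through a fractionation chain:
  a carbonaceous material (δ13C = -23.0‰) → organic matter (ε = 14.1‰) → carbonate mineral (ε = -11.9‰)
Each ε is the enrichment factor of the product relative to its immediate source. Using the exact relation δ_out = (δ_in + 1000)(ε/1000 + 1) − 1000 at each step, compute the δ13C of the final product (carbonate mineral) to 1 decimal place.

-21.0‰

step 1: δ = (-23.00 + 1000)·(14.1/1000 + 1) − 1000 = -9.22‰
step 2: δ = (-9.22 + 1000)·(-11.9/1000 + 1) − 1000 = -21.01‰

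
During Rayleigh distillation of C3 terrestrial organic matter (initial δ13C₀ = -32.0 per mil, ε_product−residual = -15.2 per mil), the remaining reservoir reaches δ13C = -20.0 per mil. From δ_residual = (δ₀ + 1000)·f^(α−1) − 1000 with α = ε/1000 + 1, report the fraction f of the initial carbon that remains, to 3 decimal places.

0.445

α − 1 = ε/1000 = -0.0152
(δ_res + 1000)/(δ₀ + 1000) = (-20.0 + 1000)/(-32.0 + 1000) = 980.0/968.0 = 1.012397
f = 1.012397^(1/-0.0152) = exp(ln(1.012397)/-0.0152) = exp(0.01232/-0.0152)
f = exp(-0.8106) = 0.4446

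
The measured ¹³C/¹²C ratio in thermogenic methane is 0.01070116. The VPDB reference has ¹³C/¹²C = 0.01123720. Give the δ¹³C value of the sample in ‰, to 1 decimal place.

δ¹³C = (R_sample / R_standard − 1) × 1000
R_sample / R_standard = 0.01070116 / 0.01123720 = 0.952298
δ¹³C = (0.952298 − 1) × 1000 = -47.70‰

-47.7‰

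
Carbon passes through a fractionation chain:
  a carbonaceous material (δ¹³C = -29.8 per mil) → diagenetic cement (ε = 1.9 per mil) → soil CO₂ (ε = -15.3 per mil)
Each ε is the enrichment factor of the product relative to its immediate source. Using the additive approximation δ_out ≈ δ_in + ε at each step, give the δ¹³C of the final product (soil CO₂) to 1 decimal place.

step 1: δ ≈ -29.8 + (1.9) = -27.9 per mil
step 2: δ ≈ -27.9 + (-15.3) = -43.2 per mil

-43.2 per mil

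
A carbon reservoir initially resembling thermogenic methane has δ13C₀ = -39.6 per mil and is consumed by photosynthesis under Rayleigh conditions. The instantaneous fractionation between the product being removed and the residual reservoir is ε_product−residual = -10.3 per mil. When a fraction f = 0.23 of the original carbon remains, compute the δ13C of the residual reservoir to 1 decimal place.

-25.0 per mil

Rayleigh residual: δ_res = (δ₀ + 1000)·f^(α−1) − 1000
α = ε/1000 + 1 = 0.98970, so α − 1 = -0.01030
f^(α−1) = 0.23^(-0.01030) = 1.015253
δ_res = (-39.6 + 1000) × 1.015253 − 1000 = 975.049 − 1000 = -24.95 per mil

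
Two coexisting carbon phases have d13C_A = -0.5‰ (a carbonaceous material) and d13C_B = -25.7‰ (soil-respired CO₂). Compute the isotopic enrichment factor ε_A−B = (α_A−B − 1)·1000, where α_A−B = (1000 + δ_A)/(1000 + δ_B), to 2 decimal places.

α_A−B = (1000 + -0.5) / (1000 + -25.7) = 999.5 / 974.3 = 1.025865
ε_A−B = (1.025865 − 1) × 1000 = 25.865‰
(The approximation ε ≈ δ_A − δ_B would give 25.2‰.)

25.86‰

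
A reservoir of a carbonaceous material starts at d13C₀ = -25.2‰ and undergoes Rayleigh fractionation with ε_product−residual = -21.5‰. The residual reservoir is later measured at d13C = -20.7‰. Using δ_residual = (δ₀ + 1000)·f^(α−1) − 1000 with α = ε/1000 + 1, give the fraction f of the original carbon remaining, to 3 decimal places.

0.807

α − 1 = ε/1000 = -0.0215
(δ_res + 1000)/(δ₀ + 1000) = (-20.7 + 1000)/(-25.2 + 1000) = 979.3/974.8 = 1.004616
f = 1.004616^(1/-0.0215) = exp(ln(1.004616)/-0.0215) = exp(0.00461/-0.0215)
f = exp(-0.2142) = 0.8072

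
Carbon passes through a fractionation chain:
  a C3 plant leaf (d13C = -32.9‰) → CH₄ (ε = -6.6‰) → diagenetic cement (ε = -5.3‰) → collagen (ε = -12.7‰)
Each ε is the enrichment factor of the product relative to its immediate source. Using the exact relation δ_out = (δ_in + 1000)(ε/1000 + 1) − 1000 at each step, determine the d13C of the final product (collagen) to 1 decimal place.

step 1: δ = (-32.90 + 1000)·(-6.6/1000 + 1) − 1000 = -39.28‰
step 2: δ = (-39.28 + 1000)·(-5.3/1000 + 1) − 1000 = -44.37‰
step 3: δ = (-44.37 + 1000)·(-12.7/1000 + 1) − 1000 = -56.51‰

-56.5‰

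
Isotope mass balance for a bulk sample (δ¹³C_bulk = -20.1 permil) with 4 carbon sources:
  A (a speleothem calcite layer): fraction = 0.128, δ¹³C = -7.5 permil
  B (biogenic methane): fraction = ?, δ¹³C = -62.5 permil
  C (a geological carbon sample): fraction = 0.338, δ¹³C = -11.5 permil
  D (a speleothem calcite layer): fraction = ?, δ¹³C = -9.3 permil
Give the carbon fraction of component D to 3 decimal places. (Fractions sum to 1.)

Let f_D and f_B be the unknown fractions; fractions sum to 1 so f_D + f_B = 0.534.
Mass balance: Σ fᵢ·δᵢ = δ_bulk ⇒ f_D·(-9.3) + f_B·(-62.5) = -20.1 − (-4.847) = -15.253
Substitute f_B = 0.534 − f_D:
f_D·(-9.3 − -62.5) = -15.253 − 0.534×(-62.5) = 18.122
f_D = 18.122 / 53.2 = 0.3406

0.341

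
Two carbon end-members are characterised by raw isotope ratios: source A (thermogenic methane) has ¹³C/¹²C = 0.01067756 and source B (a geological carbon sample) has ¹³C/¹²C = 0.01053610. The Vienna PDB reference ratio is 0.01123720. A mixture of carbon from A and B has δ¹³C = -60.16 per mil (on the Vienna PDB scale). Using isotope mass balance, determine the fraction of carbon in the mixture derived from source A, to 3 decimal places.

0.177

δ_A = (0.01067756/0.01123720 − 1)×1000 = (0.950198 − 1)×1000 = -49.802 per mil
δ_B = (0.01053610/0.01123720 − 1)×1000 = (0.937609 − 1)×1000 = -62.391 per mil
f_A = (δ_mix − δ_B)/(δ_A − δ_B) = (-60.16 − (-62.391))/(-49.802 − (-62.391))
f_A = 2.231 / 12.589 = 0.1772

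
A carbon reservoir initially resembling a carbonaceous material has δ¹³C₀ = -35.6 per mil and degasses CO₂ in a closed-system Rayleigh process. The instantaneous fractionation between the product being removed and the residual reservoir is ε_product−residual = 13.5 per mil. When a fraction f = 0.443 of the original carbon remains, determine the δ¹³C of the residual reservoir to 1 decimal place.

-46.1 per mil

Rayleigh residual: δ_res = (δ₀ + 1000)·f^(α−1) − 1000
α = ε/1000 + 1 = 1.01350, so α − 1 = 0.01350
f^(α−1) = 0.443^(0.01350) = 0.989069
δ_res = (-35.6 + 1000) × 0.989069 − 1000 = 953.858 − 1000 = -46.14 per mil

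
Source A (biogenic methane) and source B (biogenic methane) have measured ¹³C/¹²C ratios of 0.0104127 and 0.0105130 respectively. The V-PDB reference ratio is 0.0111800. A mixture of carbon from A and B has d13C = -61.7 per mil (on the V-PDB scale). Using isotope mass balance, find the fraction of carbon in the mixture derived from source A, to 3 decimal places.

δ_A = (0.0104127/0.0111800 − 1)×1000 = (0.931369 − 1)×1000 = -68.631 per mil
δ_B = (0.0105130/0.0111800 − 1)×1000 = (0.940340 − 1)×1000 = -59.660 per mil
f_A = (δ_mix − δ_B)/(δ_A − δ_B) = (-61.7 − (-59.660))/(-68.631 − (-59.660))
f_A = -2.040 / -8.971 = 0.2274

0.227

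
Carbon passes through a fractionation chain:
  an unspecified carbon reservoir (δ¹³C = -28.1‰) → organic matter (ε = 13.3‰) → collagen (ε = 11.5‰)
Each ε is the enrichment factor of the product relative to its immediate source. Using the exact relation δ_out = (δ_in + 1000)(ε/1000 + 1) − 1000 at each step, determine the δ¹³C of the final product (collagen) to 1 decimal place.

-3.8‰

step 1: δ = (-28.10 + 1000)·(13.3/1000 + 1) − 1000 = -15.17‰
step 2: δ = (-15.17 + 1000)·(11.5/1000 + 1) − 1000 = -3.85‰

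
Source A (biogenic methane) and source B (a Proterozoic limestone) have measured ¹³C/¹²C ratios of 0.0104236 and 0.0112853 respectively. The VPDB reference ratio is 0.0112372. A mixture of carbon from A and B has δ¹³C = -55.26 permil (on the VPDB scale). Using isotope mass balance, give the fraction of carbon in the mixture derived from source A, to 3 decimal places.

δ_A = (0.0104236/0.0112372 − 1)×1000 = (0.927598 − 1)×1000 = -72.402 permil
δ_B = (0.0112853/0.0112372 − 1)×1000 = (1.004280 − 1)×1000 = 4.280 permil
f_A = (δ_mix − δ_B)/(δ_A − δ_B) = (-55.26 − (4.280))/(-72.402 − (4.280))
f_A = -59.540 / -76.683 = 0.7765

0.776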